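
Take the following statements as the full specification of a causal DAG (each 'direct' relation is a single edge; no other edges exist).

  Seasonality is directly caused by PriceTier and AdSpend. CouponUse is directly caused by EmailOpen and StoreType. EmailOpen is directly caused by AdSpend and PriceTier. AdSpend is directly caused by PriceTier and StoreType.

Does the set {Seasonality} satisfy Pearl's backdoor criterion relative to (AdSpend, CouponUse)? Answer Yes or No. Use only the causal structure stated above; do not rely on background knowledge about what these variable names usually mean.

Backdoor paths from AdSpend to CouponUse (paths whose first edge points into AdSpend):
  P1: AdSpend <- StoreType -> CouponUse
  P2: AdSpend <- PriceTier -> EmailOpen -> CouponUse
Condition 1 (no descendant of AdSpend in the set): FAILS — Seasonality is a descendant of AdSpend.
Condition 2 (every backdoor path blocked by {Seasonality}):
  P1: open — no interior node is in the conditioning set.
  P2: open — no interior node is in the conditioning set.
{Seasonality} does not satisfy the backdoor criterion.

No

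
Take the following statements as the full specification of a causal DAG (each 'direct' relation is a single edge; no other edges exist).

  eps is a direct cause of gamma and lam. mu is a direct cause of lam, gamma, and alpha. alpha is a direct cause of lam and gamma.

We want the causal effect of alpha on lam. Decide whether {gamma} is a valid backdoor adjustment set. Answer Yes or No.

No

Backdoor paths from alpha to lam (paths whose first edge points into alpha):
  P1: alpha <- mu -> gamma <- eps -> lam
  P2: alpha <- mu -> lam
Condition 1 (no descendant of alpha in the set): FAILS — gamma is a descendant of alpha.
Condition 2 (every backdoor path blocked by {gamma}):
  P1: open — collider(s) gamma are conditioned on (or have a conditioned descendant) and no non-collider on the path is in the set.
  P2: open — no interior node is in the conditioning set.
{gamma} does not satisfy the backdoor criterion.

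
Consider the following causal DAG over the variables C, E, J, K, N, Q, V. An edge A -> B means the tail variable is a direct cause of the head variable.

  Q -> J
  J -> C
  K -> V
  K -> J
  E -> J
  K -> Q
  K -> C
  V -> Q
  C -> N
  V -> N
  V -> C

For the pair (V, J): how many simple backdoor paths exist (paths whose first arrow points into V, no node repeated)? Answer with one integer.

A backdoor path from V to J is any simple undirected path whose first edge points into V (i.e. leaves V via a parent).
Parents of V: {K}.
Enumerating:
  P1: V <- K -> Q -> J
  P2: V <- K -> J
  P3: V <- K -> C <- J
That exhausts the simple backdoor paths. Count: 3.

3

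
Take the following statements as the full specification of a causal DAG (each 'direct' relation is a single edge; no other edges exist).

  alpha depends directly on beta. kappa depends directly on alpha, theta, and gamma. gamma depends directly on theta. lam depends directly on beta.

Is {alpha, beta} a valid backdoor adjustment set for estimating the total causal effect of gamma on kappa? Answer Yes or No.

Backdoor paths from gamma to kappa (paths whose first edge points into gamma):
  P1: gamma <- theta -> kappa
Condition 1 (no descendant of gamma in the set): holds — descendants of gamma are {kappa}; none are in {alpha, beta}.
Condition 2 (every backdoor path blocked by {alpha, beta}):
  P1: open — no interior node is in the conditioning set.
{alpha, beta} does not satisfy the backdoor criterion.

No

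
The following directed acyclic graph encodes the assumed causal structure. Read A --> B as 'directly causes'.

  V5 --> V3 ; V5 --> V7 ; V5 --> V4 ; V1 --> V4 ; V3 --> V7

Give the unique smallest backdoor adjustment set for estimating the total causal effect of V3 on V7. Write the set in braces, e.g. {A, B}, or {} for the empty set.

Variables eligible for adjustment (non-descendants of V3, excluding V3 and V7): {V1, V4, V5}.
Backdoor paths from V3 to V7:
  P1: V3 <- V5 -> V7
The empty set is not sufficient: P1 (V3 <- V5 -> V7) has no collider blocking it and no conditioned non-collider, so it is open.
Try {V5}:
  P1: blocked at fork node V5 ∈ conditioning set.
{V5} contains no descendant of V3 and blocks every backdoor path.
No other singleton works — e.g. {V1} leaves P1 open — so {V5} is the unique smallest valid adjustment set.

{V5}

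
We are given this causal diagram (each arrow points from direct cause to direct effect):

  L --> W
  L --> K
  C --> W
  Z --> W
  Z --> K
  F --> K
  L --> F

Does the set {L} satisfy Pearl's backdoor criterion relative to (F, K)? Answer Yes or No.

Backdoor paths from F to K (paths whose first edge points into F):
  P1: F <- L -> W <- Z -> K
  P2: F <- L -> K
Condition 1 (no descendant of F in the set): holds — descendants of F are {K}; none are in {L}.
Condition 2 (every backdoor path blocked by {L}):
  P1: blocked at fork node L ∈ conditioning set.
  P2: blocked at fork node L ∈ conditioning set.
{L} satisfies the backdoor criterion.

Yes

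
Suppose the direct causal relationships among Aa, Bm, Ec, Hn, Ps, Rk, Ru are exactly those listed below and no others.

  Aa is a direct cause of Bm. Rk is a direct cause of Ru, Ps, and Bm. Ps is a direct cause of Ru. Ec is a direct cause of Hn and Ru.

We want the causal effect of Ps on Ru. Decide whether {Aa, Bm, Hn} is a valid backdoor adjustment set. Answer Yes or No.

No

Backdoor paths from Ps to Ru (paths whose first edge points into Ps):
  P1: Ps <- Rk -> Ru
Condition 1 (no descendant of Ps in the set): holds — descendants of Ps are {Ru}; none are in {Aa, Bm, Hn}.
Condition 2 (every backdoor path blocked by {Aa, Bm, Hn}):
  P1: open — no interior node is in the conditioning set.
{Aa, Bm, Hn} does not satisfy the backdoor criterion.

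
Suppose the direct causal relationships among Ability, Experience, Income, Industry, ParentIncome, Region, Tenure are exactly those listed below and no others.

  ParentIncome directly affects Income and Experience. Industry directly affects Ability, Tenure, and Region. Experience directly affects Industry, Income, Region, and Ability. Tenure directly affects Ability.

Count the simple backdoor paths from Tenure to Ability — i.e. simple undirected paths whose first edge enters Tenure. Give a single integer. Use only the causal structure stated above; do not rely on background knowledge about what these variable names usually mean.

A backdoor path from Tenure to Ability is any simple undirected path whose first edge points into Tenure (i.e. leaves Tenure via a parent).
Parents of Tenure: {Industry}.
Enumerating:
  P1: Tenure <- Industry <- Experience -> Ability
  P2: Tenure <- Industry -> Region <- Experience -> Ability
  P3: Tenure <- Industry -> Ability
That exhausts the simple backdoor paths. Count: 3.

3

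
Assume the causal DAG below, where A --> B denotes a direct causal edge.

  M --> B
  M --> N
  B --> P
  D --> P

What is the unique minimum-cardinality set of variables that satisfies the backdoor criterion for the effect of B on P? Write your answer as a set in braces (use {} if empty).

{}

Variables eligible for adjustment (non-descendants of B, excluding B and P): {D, M, N}.
Backdoor paths from B to P:
  (none)
With no backdoor paths the empty set already satisfies the criterion, and it is trivially minimal.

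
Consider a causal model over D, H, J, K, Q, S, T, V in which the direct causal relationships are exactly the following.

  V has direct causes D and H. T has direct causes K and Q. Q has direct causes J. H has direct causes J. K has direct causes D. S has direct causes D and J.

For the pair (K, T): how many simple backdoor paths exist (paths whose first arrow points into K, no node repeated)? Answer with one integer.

2

A backdoor path from K to T is any simple undirected path whose first edge points into K (i.e. leaves K via a parent).
Parents of K: {D}.
Enumerating:
  P1: K <- D -> S <- J -> Q -> T
  P2: K <- D -> V <- H <- J -> Q -> T
That exhausts the simple backdoor paths. Count: 2.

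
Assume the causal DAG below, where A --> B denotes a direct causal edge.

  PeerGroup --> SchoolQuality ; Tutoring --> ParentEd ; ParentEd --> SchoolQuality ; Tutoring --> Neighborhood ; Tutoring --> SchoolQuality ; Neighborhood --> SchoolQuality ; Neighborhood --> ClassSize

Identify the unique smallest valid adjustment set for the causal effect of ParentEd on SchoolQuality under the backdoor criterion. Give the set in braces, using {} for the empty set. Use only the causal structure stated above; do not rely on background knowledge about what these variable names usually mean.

Variables eligible for adjustment (non-descendants of ParentEd, excluding ParentEd and SchoolQuality): {ClassSize, Neighborhood, PeerGroup, Tutoring}.
Backdoor paths from ParentEd to SchoolQuality:
  P1: ParentEd <- Tutoring -> Neighborhood -> SchoolQuality
  P2: ParentEd <- Tutoring -> SchoolQuality
The empty set is not sufficient: P1 (ParentEd <- Tutoring -> Neighborhood -> SchoolQuality) has no collider blocking it and no conditioned non-collider, so it is open.
Try {Tutoring}:
  P1: blocked at fork node Tutoring ∈ conditioning set.
  P2: blocked at fork node Tutoring ∈ conditioning set.
{Tutoring} contains no descendant of ParentEd and blocks every backdoor path.
No other singleton works — e.g. {Neighborhood} leaves P2 open — so {Tutoring} is the unique smallest valid adjustment set.

{Tutoring}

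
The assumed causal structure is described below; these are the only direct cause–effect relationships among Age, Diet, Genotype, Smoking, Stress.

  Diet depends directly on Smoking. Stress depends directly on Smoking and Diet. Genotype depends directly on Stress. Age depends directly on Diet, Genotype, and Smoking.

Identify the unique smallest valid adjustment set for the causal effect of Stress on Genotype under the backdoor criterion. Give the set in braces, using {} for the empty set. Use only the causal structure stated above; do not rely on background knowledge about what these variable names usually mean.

{}

Variables eligible for adjustment (non-descendants of Stress, excluding Stress and Genotype): {Diet, Smoking}.
Backdoor paths from Stress to Genotype:
  P1: Stress <- Smoking -> Diet -> Age <- Genotype
  P2: Stress <- Smoking -> Age <- Genotype
  P3: Stress <- Diet <- Smoking -> Age <- Genotype
  P4: Stress <- Diet -> Age <- Genotype
Each backdoor path contains an unconditioned collider, so every path is already blocked with the empty conditioning set:
  P1: blocked at collider Age (neither it nor any descendant is in the conditioning set).
  P2: blocked at collider Age (neither it nor any descendant is in the conditioning set).
  P3: blocked at collider Age (neither it nor any descendant is in the conditioning set).
  P4: blocked at collider Age (neither it nor any descendant is in the conditioning set).
The empty set is therefore the unique smallest valid set.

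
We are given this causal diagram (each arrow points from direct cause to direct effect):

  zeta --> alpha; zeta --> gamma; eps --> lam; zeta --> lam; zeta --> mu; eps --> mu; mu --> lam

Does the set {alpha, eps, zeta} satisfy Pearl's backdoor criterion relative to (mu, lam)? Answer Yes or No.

Yes

Backdoor paths from mu to lam (paths whose first edge points into mu):
  P1: mu <- zeta -> lam
  P2: mu <- eps -> lam
Condition 1 (no descendant of mu in the set): holds — descendants of mu are {lam}; none are in {alpha, eps, zeta}.
Condition 2 (every backdoor path blocked by {alpha, eps, zeta}):
  P1: blocked at fork node zeta ∈ conditioning set.
  P2: blocked at fork node eps ∈ conditioning set.
{alpha, eps, zeta} satisfies the backdoor criterion.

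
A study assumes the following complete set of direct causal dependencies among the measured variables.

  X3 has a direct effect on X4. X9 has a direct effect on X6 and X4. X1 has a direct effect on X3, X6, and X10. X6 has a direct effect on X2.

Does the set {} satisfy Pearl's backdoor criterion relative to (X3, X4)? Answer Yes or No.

Backdoor paths from X3 to X4 (paths whose first edge points into X3):
  P1: X3 <- X1 -> X6 <- X9 -> X4
Condition 1 (no descendant of X3 in the set): holds — descendants of X3 are {X4}; none are in {}.
Condition 2 (every backdoor path blocked by {}):
  P1: blocked at collider X6 (neither it nor any descendant is in the conditioning set).
{} satisfies the backdoor criterion.

Yes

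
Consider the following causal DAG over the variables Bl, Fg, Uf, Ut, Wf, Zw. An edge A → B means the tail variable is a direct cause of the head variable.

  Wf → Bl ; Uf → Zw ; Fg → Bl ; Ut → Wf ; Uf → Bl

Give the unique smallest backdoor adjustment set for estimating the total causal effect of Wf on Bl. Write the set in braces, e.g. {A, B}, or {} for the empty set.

Variables eligible for adjustment (non-descendants of Wf, excluding Wf and Bl): {Fg, Uf, Ut, Zw}.
Backdoor paths from Wf to Bl:
  (none)
With no backdoor paths the empty set already satisfies the criterion, and it is trivially minimal.

{}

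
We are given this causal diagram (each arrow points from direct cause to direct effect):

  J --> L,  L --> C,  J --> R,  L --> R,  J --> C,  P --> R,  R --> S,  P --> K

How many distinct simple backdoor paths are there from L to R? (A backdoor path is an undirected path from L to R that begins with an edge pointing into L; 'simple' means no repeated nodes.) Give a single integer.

1

A backdoor path from L to R is any simple undirected path whose first edge points into L (i.e. leaves L via a parent).
Parents of L: {J}.
Enumerating:
  P1: L <- J -> R
That exhausts the simple backdoor paths. Count: 1.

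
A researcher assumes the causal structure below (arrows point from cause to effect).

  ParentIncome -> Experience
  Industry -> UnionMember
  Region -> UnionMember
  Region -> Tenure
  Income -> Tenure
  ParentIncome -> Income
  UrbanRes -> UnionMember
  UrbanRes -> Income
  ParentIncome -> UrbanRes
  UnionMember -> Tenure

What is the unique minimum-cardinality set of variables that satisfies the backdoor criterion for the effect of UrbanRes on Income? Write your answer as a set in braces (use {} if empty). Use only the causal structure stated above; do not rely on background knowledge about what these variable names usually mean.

Variables eligible for adjustment (non-descendants of UrbanRes, excluding UrbanRes and Income): {Experience, Industry, ParentIncome, Region}.
Backdoor paths from UrbanRes to Income:
  P1: UrbanRes <- ParentIncome -> Income
The empty set is not sufficient: P1 (UrbanRes <- ParentIncome -> Income) has no collider blocking it and no conditioned non-collider, so it is open.
Try {ParentIncome}:
  P1: blocked at fork node ParentIncome ∈ conditioning set.
{ParentIncome} contains no descendant of UrbanRes and blocks every backdoor path.
No other singleton works — e.g. {Industry} leaves P1 open — so {ParentIncome} is the unique smallest valid adjustment set.

{ParentIncome}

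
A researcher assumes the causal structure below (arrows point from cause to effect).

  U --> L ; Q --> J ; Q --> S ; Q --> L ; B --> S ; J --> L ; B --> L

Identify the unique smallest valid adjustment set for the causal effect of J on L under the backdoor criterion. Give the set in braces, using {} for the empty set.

Variables eligible for adjustment (non-descendants of J, excluding J and L): {B, Q, S, U}.
Backdoor paths from J to L:
  P1: J <- Q -> S <- B -> L
  P2: J <- Q -> L
The empty set is not sufficient: P2 (J <- Q -> L) has no collider blocking it and no conditioned non-collider, so it is open.
Try {Q}:
  P1: blocked at fork node Q ∈ conditioning set.
  P2: blocked at fork node Q ∈ conditioning set.
{Q} contains no descendant of J and blocks every backdoor path.
No other singleton works — e.g. {B} leaves P2 open — so {Q} is the unique smallest valid adjustment set.

{Q}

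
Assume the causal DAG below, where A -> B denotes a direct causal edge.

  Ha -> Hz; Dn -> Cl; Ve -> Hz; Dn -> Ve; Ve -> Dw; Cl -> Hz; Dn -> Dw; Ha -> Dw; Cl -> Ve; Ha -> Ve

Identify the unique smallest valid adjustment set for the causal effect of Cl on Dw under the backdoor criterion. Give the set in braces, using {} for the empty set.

Variables eligible for adjustment (non-descendants of Cl, excluding Cl and Dw): {Dn, Ha}.
Backdoor paths from Cl to Dw:
  P1: Cl <- Dn -> Ve <- Ha -> Dw
  P2: Cl <- Dn -> Ve -> Hz <- Ha -> Dw
  P3: Cl <- Dn -> Ve -> Dw
  P4: Cl <- Dn -> Dw
The empty set is not sufficient: P3 (Cl <- Dn -> Ve -> Dw) has no collider blocking it and no conditioned non-collider, so it is open.
Try {Dn}:
  P1: blocked at fork node Dn ∈ conditioning set.
  P2: blocked at fork node Dn ∈ conditioning set.
  P3: blocked at fork node Dn ∈ conditioning set.
  P4: blocked at fork node Dn ∈ conditioning set.
{Dn} contains no descendant of Cl and blocks every backdoor path.
No other singleton works — e.g. {Ha} leaves P3 open — so {Dn} is the unique smallest valid adjustment set.

{Dn}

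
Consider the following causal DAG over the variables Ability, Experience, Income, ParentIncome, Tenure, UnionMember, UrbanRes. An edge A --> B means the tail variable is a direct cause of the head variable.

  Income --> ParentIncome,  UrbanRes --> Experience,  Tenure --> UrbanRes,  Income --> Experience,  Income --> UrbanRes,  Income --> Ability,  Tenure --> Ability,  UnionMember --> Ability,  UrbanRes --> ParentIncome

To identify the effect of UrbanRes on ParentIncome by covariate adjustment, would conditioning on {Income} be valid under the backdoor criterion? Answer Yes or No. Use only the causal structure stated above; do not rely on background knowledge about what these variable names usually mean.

Backdoor paths from UrbanRes to ParentIncome (paths whose first edge points into UrbanRes):
  P1: UrbanRes <- Income -> ParentIncome
  P2: UrbanRes <- Tenure -> Ability <- Income -> ParentIncome
Condition 1 (no descendant of UrbanRes in the set): holds — descendants of UrbanRes are {Experience, ParentIncome}; none are in {Income}.
Condition 2 (every backdoor path blocked by {Income}):
  P1: blocked at fork node Income ∈ conditioning set.
  P2: blocked at collider Ability (neither it nor any descendant is in the conditioning set).
{Income} satisfies the backdoor criterion.

Yes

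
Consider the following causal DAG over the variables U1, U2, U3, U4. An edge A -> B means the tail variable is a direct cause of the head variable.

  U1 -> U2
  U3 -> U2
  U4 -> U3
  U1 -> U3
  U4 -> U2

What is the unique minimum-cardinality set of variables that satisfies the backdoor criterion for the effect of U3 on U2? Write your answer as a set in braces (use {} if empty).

Variables eligible for adjustment (non-descendants of U3, excluding U3 and U2): {U1, U4}.
Backdoor paths from U3 to U2:
  P1: U3 <- U4 -> U2
  P2: U3 <- U1 -> U2
The empty set is not sufficient: P1 (U3 <- U4 -> U2) has no collider blocking it and no conditioned non-collider, so it is open.
Try {U1, U4}:
  P1: blocked at fork node U4 ∈ conditioning set.
  P2: blocked at fork node U1 ∈ conditioning set.
{U1, U4} contains no descendant of U3 and blocks every backdoor path.
Every element of {U1, U4} is needed (dropping U1 leaves P2 open; dropping U4 leaves P1 open), so no proper subset is valid.
Among all size-2 subsets of the eligible variables, only {U1, U4} blocks every backdoor path, so it is the unique smallest valid adjustment set.

{U1, U4}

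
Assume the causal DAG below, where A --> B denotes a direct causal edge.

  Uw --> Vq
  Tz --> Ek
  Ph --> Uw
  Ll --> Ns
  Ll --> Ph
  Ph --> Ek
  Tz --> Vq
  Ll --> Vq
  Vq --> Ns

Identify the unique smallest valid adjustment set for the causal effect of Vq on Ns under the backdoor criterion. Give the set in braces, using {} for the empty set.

Variables eligible for adjustment (non-descendants of Vq, excluding Vq and Ns): {Ek, Ll, Ph, Tz, Uw}.
Backdoor paths from Vq to Ns:
  P1: Vq <- Tz -> Ek <- Ph <- Ll -> Ns
  P2: Vq <- Ll -> Ns
  P3: Vq <- Uw <- Ph <- Ll -> Ns
The empty set is not sufficient: P2 (Vq <- Ll -> Ns) has no collider blocking it and no conditioned non-collider, so it is open.
Try {Ll}:
  P1: blocked at collider Ek (neither it nor any descendant is in the conditioning set).
  P2: blocked at fork node Ll ∈ conditioning set.
  P3: blocked at fork node Ll ∈ conditioning set.
{Ll} contains no descendant of Vq and blocks every backdoor path.
No other singleton works — e.g. {Tz} leaves P2 open — so {Ll} is the unique smallest valid adjustment set.

{Ll}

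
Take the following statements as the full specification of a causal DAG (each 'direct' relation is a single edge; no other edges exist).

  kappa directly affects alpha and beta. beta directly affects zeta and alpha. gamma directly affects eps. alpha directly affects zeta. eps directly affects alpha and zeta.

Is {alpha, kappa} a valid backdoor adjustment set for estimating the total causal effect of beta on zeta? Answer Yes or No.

No

Backdoor paths from beta to zeta (paths whose first edge points into beta):
  P1: beta <- kappa -> alpha <- eps -> zeta
  P2: beta <- kappa -> alpha -> zeta
Condition 1 (no descendant of beta in the set): FAILS — alpha is a descendant of beta.
Condition 2 (every backdoor path blocked by {alpha, kappa}):
  P1: blocked at fork node kappa ∈ conditioning set.
  P2: blocked at fork node kappa ∈ conditioning set.
{alpha, kappa} does not satisfy the backdoor criterion.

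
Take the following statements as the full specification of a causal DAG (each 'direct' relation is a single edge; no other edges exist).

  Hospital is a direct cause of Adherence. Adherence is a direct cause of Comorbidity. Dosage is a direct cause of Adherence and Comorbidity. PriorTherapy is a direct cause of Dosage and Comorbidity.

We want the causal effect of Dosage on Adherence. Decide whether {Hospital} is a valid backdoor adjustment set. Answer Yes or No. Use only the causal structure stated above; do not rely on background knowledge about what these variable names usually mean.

Backdoor paths from Dosage to Adherence (paths whose first edge points into Dosage):
  P1: Dosage <- PriorTherapy -> Comorbidity <- Adherence
Condition 1 (no descendant of Dosage in the set): holds — descendants of Dosage are {Adherence, Comorbidity}; none are in {Hospital}.
Condition 2 (every backdoor path blocked by {Hospital}):
  P1: blocked at collider Comorbidity (neither it nor any descendant is in the conditioning set).
{Hospital} satisfies the backdoor criterion.

Yes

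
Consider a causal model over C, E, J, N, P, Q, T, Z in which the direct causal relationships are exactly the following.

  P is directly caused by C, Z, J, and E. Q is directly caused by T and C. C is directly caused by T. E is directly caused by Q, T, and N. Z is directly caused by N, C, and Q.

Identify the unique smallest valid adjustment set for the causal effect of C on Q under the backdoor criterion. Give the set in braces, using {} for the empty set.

{T}

Variables eligible for adjustment (non-descendants of C, excluding C and Q): {J, N, T}.
Backdoor paths from C to Q:
  P1: C <- T -> Q
  P2: C <- T -> E <- N -> Z <- Q
  P3: C <- T -> E <- Q
  P4: C <- T -> E -> P <- Z <- Q
The empty set is not sufficient: P1 (C <- T -> Q) has no collider blocking it and no conditioned non-collider, so it is open.
Try {T}:
  P1: blocked at fork node T ∈ conditioning set.
  P2: blocked at fork node T ∈ conditioning set.
  P3: blocked at fork node T ∈ conditioning set.
  P4: blocked at fork node T ∈ conditioning set.
{T} contains no descendant of C and blocks every backdoor path.
No other singleton works — e.g. {N} leaves P1 open — so {T} is the unique smallest valid adjustment set.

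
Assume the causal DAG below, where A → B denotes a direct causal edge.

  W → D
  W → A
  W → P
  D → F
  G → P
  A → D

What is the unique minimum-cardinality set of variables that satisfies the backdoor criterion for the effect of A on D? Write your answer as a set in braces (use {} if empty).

{W}

Variables eligible for adjustment (non-descendants of A, excluding A and D): {G, P, W}.
Backdoor paths from A to D:
  P1: A <- W -> D
The empty set is not sufficient: P1 (A <- W -> D) has no collider blocking it and no conditioned non-collider, so it is open.
Try {W}:
  P1: blocked at fork node W ∈ conditioning set.
{W} contains no descendant of A and blocks every backdoor path.
No other singleton works — e.g. {G} leaves P1 open — so {W} is the unique smallest valid adjustment set.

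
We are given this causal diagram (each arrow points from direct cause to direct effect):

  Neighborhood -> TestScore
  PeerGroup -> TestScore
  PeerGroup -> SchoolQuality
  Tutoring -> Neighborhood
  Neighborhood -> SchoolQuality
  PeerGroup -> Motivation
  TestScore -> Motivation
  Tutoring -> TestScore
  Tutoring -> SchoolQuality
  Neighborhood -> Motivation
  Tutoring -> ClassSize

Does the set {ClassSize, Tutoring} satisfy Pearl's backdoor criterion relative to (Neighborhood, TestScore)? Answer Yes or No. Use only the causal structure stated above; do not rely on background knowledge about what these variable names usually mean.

Backdoor paths from Neighborhood to TestScore (paths whose first edge points into Neighborhood):
  P1: Neighborhood <- Tutoring -> TestScore
  P2: Neighborhood <- Tutoring -> SchoolQuality <- PeerGroup -> TestScore
  P3: Neighborhood <- Tutoring -> SchoolQuality <- PeerGroup -> Motivation <- TestScore
Condition 1 (no descendant of Neighborhood in the set): holds — descendants of Neighborhood are {Motivation, SchoolQuality, TestScore}; none are in {ClassSize, Tutoring}.
Condition 2 (every backdoor path blocked by {ClassSize, Tutoring}):
  P1: blocked at fork node Tutoring ∈ conditioning set.
  P2: blocked at fork node Tutoring ∈ conditioning set.
  P3: blocked at fork node Tutoring ∈ conditioning set.
{ClassSize, Tutoring} satisfies the backdoor criterion.

Yes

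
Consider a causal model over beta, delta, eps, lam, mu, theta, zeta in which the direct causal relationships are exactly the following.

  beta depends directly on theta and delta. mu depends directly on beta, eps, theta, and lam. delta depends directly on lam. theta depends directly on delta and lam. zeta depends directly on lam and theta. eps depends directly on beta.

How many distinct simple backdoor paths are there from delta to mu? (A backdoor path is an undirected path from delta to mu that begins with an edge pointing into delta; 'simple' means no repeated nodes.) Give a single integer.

7

A backdoor path from delta to mu is any simple undirected path whose first edge points into delta (i.e. leaves delta via a parent).
Parents of delta: {lam}.
Enumerating:
  P1: delta <- lam -> theta -> beta -> eps -> mu
  P2: delta <- lam -> theta -> beta -> mu
  P3: delta <- lam -> theta -> mu
  P4: delta <- lam -> zeta <- theta -> beta -> eps -> mu
  P5: delta <- lam -> zeta <- theta -> beta -> mu
  P6: delta <- lam -> zeta <- theta -> mu
  P7: delta <- lam -> mu
That exhausts the simple backdoor paths. Count: 7.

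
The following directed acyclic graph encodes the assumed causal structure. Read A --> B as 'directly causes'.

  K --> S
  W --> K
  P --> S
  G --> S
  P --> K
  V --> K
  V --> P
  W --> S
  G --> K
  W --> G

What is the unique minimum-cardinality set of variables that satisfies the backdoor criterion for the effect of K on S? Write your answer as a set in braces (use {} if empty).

{G, P, W}

Variables eligible for adjustment (non-descendants of K, excluding K and S): {G, P, V, W}.
Backdoor paths from K to S:
  P1: K <- W -> G -> S
  P2: K <- W -> S
  P3: K <- V -> P -> S
  P4: K <- G <- W -> S
  P5: K <- G -> S
  P6: K <- P -> S
The empty set is not sufficient: P1 (K <- W -> G -> S) has no collider blocking it and no conditioned non-collider, so it is open.
Try {G, P, W}:
  P1: blocked at fork node W ∈ conditioning set.
  P2: blocked at fork node W ∈ conditioning set.
  P3: blocked at chain node P ∈ conditioning set.
  P4: blocked at chain node G ∈ conditioning set.
  P5: blocked at fork node G ∈ conditioning set.
  P6: blocked at fork node P ∈ conditioning set.
{G, P, W} contains no descendant of K and blocks every backdoor path.
Every element of {G, P, W} is needed (dropping G leaves P5 open; dropping P leaves P3 open; dropping W leaves P2 open), so no proper subset is valid.
Among all size-3 subsets of the eligible variables, only {G, P, W} blocks every backdoor path, so it is the unique smallest valid adjustment set.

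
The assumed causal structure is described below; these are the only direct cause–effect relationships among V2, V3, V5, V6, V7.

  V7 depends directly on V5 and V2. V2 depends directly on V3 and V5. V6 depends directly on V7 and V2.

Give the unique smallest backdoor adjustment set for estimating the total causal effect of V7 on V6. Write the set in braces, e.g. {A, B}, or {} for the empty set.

{V2}

Variables eligible for adjustment (non-descendants of V7, excluding V7 and V6): {V2, V3, V5}.
Backdoor paths from V7 to V6:
  P1: V7 <- V5 -> V2 -> V6
  P2: V7 <- V2 -> V6
The empty set is not sufficient: P1 (V7 <- V5 -> V2 -> V6) has no collider blocking it and no conditioned non-collider, so it is open.
Try {V2}:
  P1: blocked at chain node V2 ∈ conditioning set.
  P2: blocked at fork node V2 ∈ conditioning set.
{V2} contains no descendant of V7 and blocks every backdoor path.
No other singleton works — e.g. {V5} leaves P2 open — so {V2} is the unique smallest valid adjustment set.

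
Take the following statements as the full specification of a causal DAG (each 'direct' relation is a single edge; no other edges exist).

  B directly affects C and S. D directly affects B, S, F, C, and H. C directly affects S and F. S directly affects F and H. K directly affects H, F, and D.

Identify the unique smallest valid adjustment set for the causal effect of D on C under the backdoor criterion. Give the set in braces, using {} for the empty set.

Variables eligible for adjustment (non-descendants of D, excluding D and C): {K}.
Backdoor paths from D to C:
  P1: D <- K -> H <- S <- B -> C
  P2: D <- K -> H <- S <- C
  P3: D <- K -> H <- S -> F <- C
  P4: D <- K -> F <- C
  P5: D <- K -> F <- S <- B -> C
  P6: D <- K -> F <- S <- C
Each backdoor path contains an unconditioned collider, so every path is already blocked with the empty conditioning set:
  P1: blocked at collider H (neither it nor any descendant is in the conditioning set).
  P2: blocked at collider H (neither it nor any descendant is in the conditioning set).
  P3: blocked at collider H (neither it nor any descendant is in the conditioning set).
  P4: blocked at collider F (neither it nor any descendant is in the conditioning set).
  P5: blocked at collider F (neither it nor any descendant is in the conditioning set).
  P6: blocked at collider F (neither it nor any descendant is in the conditioning set).
The empty set is therefore the unique smallest valid set.

{}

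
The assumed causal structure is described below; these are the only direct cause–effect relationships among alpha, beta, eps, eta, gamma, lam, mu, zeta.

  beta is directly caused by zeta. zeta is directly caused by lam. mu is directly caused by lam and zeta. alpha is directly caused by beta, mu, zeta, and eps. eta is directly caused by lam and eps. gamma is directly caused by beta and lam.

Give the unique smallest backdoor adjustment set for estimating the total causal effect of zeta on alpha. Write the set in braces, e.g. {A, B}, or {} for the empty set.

{lam}

Variables eligible for adjustment (non-descendants of zeta, excluding zeta and alpha): {eps, eta, lam}.
Backdoor paths from zeta to alpha:
  P1: zeta <- lam -> mu -> alpha
  P2: zeta <- lam -> eta <- eps -> alpha
  P3: zeta <- lam -> gamma <- beta -> alpha
The empty set is not sufficient: P1 (zeta <- lam -> mu -> alpha) has no collider blocking it and no conditioned non-collider, so it is open.
Try {lam}:
  P1: blocked at fork node lam ∈ conditioning set.
  P2: blocked at fork node lam ∈ conditioning set.
  P3: blocked at fork node lam ∈ conditioning set.
{lam} contains no descendant of zeta and blocks every backdoor path.
No other singleton works — e.g. {eps} leaves P1 open — so {lam} is the unique smallest valid adjustment set.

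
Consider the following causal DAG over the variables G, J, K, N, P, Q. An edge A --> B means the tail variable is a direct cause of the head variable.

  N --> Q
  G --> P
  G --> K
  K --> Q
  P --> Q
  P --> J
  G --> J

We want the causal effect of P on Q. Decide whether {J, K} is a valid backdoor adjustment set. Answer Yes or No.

Backdoor paths from P to Q (paths whose first edge points into P):
  P1: P <- G -> K -> Q
Condition 1 (no descendant of P in the set): FAILS — J is a descendant of P.
Condition 2 (every backdoor path blocked by {J, K}):
  P1: blocked at chain node K ∈ conditioning set.
{J, K} does not satisfy the backdoor criterion.

No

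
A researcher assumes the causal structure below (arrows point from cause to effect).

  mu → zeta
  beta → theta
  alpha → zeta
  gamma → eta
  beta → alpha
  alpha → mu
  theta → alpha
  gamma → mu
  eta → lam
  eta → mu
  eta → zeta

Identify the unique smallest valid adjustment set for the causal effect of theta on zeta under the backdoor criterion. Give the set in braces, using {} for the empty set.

Variables eligible for adjustment (non-descendants of theta, excluding theta and zeta): {beta, eta, gamma, lam}.
Backdoor paths from theta to zeta:
  P1: theta <- beta -> alpha -> mu <- gamma -> eta -> zeta
  P2: theta <- beta -> alpha -> mu <- eta -> zeta
  P3: theta <- beta -> alpha -> mu -> zeta
  P4: theta <- beta -> alpha -> zeta
The empty set is not sufficient: P3 (theta <- beta -> alpha -> mu -> zeta) has no collider blocking it and no conditioned non-collider, so it is open.
Try {beta}:
  P1: blocked at fork node beta ∈ conditioning set.
  P2: blocked at fork node beta ∈ conditioning set.
  P3: blocked at fork node beta ∈ conditioning set.
  P4: blocked at fork node beta ∈ conditioning set.
{beta} contains no descendant of theta and blocks every backdoor path.
No other singleton works — e.g. {gamma} leaves P3 open — so {beta} is the unique smallest valid adjustment set.

{beta}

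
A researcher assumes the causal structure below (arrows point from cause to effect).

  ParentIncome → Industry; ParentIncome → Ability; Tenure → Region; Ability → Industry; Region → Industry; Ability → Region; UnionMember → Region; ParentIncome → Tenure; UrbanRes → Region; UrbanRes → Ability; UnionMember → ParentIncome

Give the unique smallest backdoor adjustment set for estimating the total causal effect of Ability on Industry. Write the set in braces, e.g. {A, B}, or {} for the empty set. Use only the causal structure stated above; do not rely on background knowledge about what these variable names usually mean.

Variables eligible for adjustment (non-descendants of Ability, excluding Ability and Industry): {ParentIncome, Tenure, UnionMember, UrbanRes}.
Backdoor paths from Ability to Industry:
  P1: Ability <- ParentIncome <- UnionMember -> Region -> Industry
  P2: Ability <- ParentIncome -> Tenure -> Region -> Industry
  P3: Ability <- ParentIncome -> Industry
  P4: Ability <- UrbanRes -> Region <- UnionMember -> ParentIncome -> Industry
  P5: Ability <- UrbanRes -> Region <- Tenure <- ParentIncome -> Industry
  P6: Ability <- UrbanRes -> Region -> Industry
The empty set is not sufficient: P1 (Ability <- ParentIncome <- UnionMember -> Region -> Industry) has no collider blocking it and no conditioned non-collider, so it is open.
Try {ParentIncome, UrbanRes}:
  P1: blocked at chain node ParentIncome ∈ conditioning set.
  P2: blocked at fork node ParentIncome ∈ conditioning set.
  P3: blocked at fork node ParentIncome ∈ conditioning set.
  P4: blocked at fork node UrbanRes ∈ conditioning set.
  P5: blocked at fork node UrbanRes ∈ conditioning set.
  P6: blocked at fork node UrbanRes ∈ conditioning set.
{ParentIncome, UrbanRes} contains no descendant of Ability and blocks every backdoor path.
Every element of {ParentIncome, UrbanRes} is needed (dropping ParentIncome leaves P1 open; dropping UrbanRes leaves P6 open), so no proper subset is valid.
Among all size-2 subsets of the eligible variables, only {ParentIncome, UrbanRes} blocks every backdoor path, so it is the unique smallest valid adjustment set.

{ParentIncome, UrbanRes}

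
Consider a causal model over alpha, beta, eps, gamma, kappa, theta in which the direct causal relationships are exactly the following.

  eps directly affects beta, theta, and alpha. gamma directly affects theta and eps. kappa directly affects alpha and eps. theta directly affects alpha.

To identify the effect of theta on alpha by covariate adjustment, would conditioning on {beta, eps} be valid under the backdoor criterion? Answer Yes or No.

No

Backdoor paths from theta to alpha (paths whose first edge points into theta):
  P1: theta <- gamma -> eps <- kappa -> alpha
  P2: theta <- gamma -> eps -> alpha
  P3: theta <- eps <- kappa -> alpha
  P4: theta <- eps -> alpha
Condition 1 (no descendant of theta in the set): holds — descendants of theta are {alpha}; none are in {beta, eps}.
Condition 2 (every backdoor path blocked by {beta, eps}):
  P1: open — collider(s) eps are conditioned on (or have a conditioned descendant) and no non-collider on the path is in the set.
  P2: blocked at chain node eps ∈ conditioning set.
  P3: blocked at chain node eps ∈ conditioning set.
  P4: blocked at fork node eps ∈ conditioning set.
{beta, eps} does not satisfy the backdoor criterion.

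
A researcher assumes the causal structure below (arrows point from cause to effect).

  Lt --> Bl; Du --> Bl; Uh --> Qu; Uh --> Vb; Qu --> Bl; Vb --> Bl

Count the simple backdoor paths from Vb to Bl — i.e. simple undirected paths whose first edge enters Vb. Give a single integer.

A backdoor path from Vb to Bl is any simple undirected path whose first edge points into Vb (i.e. leaves Vb via a parent).
Parents of Vb: {Uh}.
Enumerating:
  P1: Vb <- Uh -> Qu -> Bl
That exhausts the simple backdoor paths. Count: 1.

1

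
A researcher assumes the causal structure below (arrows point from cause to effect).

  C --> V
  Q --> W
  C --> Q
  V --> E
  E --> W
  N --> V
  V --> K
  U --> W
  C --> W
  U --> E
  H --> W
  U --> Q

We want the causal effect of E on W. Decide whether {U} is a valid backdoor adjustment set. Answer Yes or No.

No

Backdoor paths from E to W (paths whose first edge points into E):
  P1: E <- U -> Q <- C -> W
  P2: E <- U -> Q -> W
  P3: E <- U -> W
  P4: E <- V <- C -> Q <- U -> W
  P5: E <- V <- C -> Q -> W
  P6: E <- V <- C -> W
Condition 1 (no descendant of E in the set): holds — descendants of E are {W}; none are in {U}.
Condition 2 (every backdoor path blocked by {U}):
  P1: blocked at fork node U ∈ conditioning set.
  P2: blocked at fork node U ∈ conditioning set.
  P3: blocked at fork node U ∈ conditioning set.
  P4: blocked at collider Q (neither it nor any descendant is in the conditioning set).
  P5: open — no interior node is in the conditioning set.
  P6: open — no interior node is in the conditioning set.
{U} does not satisfy the backdoor criterion.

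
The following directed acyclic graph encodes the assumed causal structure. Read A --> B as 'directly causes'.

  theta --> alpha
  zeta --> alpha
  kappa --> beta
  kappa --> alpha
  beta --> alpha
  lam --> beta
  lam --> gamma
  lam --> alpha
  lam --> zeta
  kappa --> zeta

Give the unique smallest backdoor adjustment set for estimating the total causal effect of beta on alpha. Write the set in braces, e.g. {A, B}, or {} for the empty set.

{kappa, lam}

Variables eligible for adjustment (non-descendants of beta, excluding beta and alpha): {gamma, kappa, lam, theta, zeta}.
Backdoor paths from beta to alpha:
  P1: beta <- lam -> zeta <- kappa -> alpha
  P2: beta <- lam -> zeta -> alpha
  P3: beta <- lam -> alpha
  P4: beta <- kappa -> zeta <- lam -> alpha
  P5: beta <- kappa -> zeta -> alpha
  P6: beta <- kappa -> alpha
The empty set is not sufficient: P2 (beta <- lam -> zeta -> alpha) has no collider blocking it and no conditioned non-collider, so it is open.
Try {kappa, lam}:
  P1: blocked at fork node lam ∈ conditioning set.
  P2: blocked at fork node lam ∈ conditioning set.
  P3: blocked at fork node lam ∈ conditioning set.
  P4: blocked at fork node kappa ∈ conditioning set.
  P5: blocked at fork node kappa ∈ conditioning set.
  P6: blocked at fork node kappa ∈ conditioning set.
{kappa, lam} contains no descendant of beta and blocks every backdoor path.
Every element of {kappa, lam} is needed (dropping kappa leaves P5 open; dropping lam leaves P2 open), so no proper subset is valid.
Among all size-2 subsets of the eligible variables, only {kappa, lam} blocks every backdoor path, so it is the unique smallest valid adjustment set.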